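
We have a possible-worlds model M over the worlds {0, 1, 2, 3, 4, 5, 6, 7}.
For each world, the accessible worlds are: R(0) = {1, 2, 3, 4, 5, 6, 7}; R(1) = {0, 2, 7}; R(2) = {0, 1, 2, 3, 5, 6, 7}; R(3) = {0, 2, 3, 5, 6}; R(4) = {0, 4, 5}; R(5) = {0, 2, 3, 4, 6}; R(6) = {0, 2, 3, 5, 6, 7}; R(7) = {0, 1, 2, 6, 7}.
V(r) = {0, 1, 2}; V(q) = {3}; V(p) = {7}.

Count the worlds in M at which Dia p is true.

5

Let φ = Dia p. Evaluate φ at each world:
  0 (successors {1, 2, 3, 4, 5, 6, 7}): φ is true.
  1 (successors {0, 2, 7}): φ is true.
  2 (successors {0, 1, 2, 3, 5, 6, 7}): φ is true.
  3 (successors {0, 2, 3, 5, 6}): φ is false.
  4 (successors {0, 4, 5}): φ is false.
  5 (successors {0, 2, 3, 4, 6}): φ is false.
  6 (successors {0, 2, 3, 5, 6, 7}): φ is true.
  7 (successors {0, 1, 2, 6, 7}): φ is true.
For instance, at 7:
  At 7: Dia p requires p at some successor in {0, 1, 2, 6, 7}.
    p holds at 7, so Dia p is true at 7.
Satisfying worlds: {0, 1, 2, 6, 7}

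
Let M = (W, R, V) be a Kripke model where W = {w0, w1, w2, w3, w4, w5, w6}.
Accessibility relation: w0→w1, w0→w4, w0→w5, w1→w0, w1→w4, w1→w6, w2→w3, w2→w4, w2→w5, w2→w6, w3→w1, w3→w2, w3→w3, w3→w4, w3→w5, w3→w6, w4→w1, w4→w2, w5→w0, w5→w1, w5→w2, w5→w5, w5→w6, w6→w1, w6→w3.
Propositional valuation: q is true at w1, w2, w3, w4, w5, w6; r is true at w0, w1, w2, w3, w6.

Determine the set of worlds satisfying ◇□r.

Let φ = ◇□r. Evaluate φ at each world:
  w0 (successors {w1, w4, w5}): φ is true.
  w1 (successors {w0, w4, w6}): φ is true.
  w2 (successors {w3, w4, w5, w6}): φ is true.
  w3 (successors {w1, w2, w3, w4, w5, w6}): φ is true.
  w4 (successors {w1, w2}): φ is false.
  w5 (successors {w0, w1, w2, w5, w6}): φ is true.
  w6 (successors {w1, w3}): φ is false.
For instance, at w1:
  At w1: ◇□r requires □r at some successor in {w0, w4, w6}.
    □r holds at w4, so ◇□r is true at w1.
      At w4: □r requires r at every successor {w1, w2}.
        At w1: r is true.
        At w2: r is true.
      So □r is true at w4.
Satisfying worlds: {w0, w1, w2, w3, w5}

w0, w1, w2, w3, w5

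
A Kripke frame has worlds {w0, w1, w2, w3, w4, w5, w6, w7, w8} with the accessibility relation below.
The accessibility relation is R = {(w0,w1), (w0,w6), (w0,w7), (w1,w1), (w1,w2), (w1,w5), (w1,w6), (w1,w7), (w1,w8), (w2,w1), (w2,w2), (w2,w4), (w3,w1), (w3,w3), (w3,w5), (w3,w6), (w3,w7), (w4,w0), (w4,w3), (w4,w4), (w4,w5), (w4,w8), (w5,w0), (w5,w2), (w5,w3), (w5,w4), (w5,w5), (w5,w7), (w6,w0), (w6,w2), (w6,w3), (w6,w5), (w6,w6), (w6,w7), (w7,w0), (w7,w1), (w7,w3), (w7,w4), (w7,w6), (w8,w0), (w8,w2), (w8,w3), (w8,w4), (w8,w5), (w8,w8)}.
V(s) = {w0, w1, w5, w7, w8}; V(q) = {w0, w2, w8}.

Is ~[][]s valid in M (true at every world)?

Yes

Let φ = ~[][]s. Evaluate φ at each world:
  w0 (successors {w1, w6, w7}): φ is true.
  w1 (successors {w1, w2, w5, w6, w7, w8}): φ is true.
  w2 (successors {w1, w2, w4}): φ is true.
  w3 (successors {w1, w3, w5, w6, w7}): φ is true.
  w4 (successors {w0, w3, w4, w5, w8}): φ is true.
  w5 (successors {w0, w2, w3, w4, w5, w7}): φ is true.
  w6 (successors {w0, w2, w3, w5, w6, w7}): φ is true.
  w7 (successors {w0, w1, w3, w4, w6}): φ is true.
  w8 (successors {w0, w2, w3, w4, w5, w8}): φ is true.
For instance, at w3:
  At w3: [][]s is false, so ~[][]s is true.
    At w3: [][]s requires []s at every successor {w1, w3, w5, w6, w7}.
      []s fails at w1, so [][]s is false at w3.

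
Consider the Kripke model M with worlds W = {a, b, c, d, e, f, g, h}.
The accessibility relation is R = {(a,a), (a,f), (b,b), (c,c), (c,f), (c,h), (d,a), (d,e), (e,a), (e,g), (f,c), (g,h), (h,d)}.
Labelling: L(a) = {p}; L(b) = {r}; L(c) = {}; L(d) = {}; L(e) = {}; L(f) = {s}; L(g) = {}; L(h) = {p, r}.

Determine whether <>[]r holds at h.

No

Recall that []ψ holds at a world iff ψ holds at every accessible world, and <>ψ holds iff ψ holds at some accessible world.
At h: <>[]r requires []r at some successor in {d}.
  At d: []r is false.
So <>[]r is false at h.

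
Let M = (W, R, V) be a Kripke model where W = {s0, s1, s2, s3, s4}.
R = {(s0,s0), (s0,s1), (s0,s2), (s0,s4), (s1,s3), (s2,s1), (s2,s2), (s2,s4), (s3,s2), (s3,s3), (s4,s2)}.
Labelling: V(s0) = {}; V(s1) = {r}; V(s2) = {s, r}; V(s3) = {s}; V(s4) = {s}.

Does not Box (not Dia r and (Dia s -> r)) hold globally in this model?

Let φ = not Box (not Dia r and (Dia s -> r)). Evaluate φ at each world:
  s0 (successors {s0, s1, s2, s4}): φ is true.
  s1 (successors {s3}): φ is true.
  s2 (successors {s1, s2, s4}): φ is true.
  s3 (successors {s2, s3}): φ is true.
  s4 (successors {s2}): φ is true.
For instance, at s3:
  At s3: Box (not Dia r and (Dia s -> r)) is false, so not Box (not Dia r and (Dia s -> r)) is true.
    At s3: Box (not Dia r and (Dia s -> r)) requires not Dia r and (Dia s -> r) at every successor {s2, s3}.
      not Dia r and (Dia s -> r) fails at s2, so Box (not Dia r and (Dia s -> r)) is false at s3.

Yes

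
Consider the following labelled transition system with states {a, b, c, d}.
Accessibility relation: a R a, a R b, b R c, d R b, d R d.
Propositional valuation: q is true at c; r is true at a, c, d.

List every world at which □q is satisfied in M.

Let φ = □q. Evaluate φ at each world:
  a (successors {a, b}): φ is false.
  b (successors {c}): φ is true.
  c (successors ∅): φ is true.
  d (successors {b, d}): φ is false.
For instance, at a:
  At a: □q requires q at every successor {a, b}.
    q fails at a, so □q is false at a.
Satisfying worlds: {b, c}

b, c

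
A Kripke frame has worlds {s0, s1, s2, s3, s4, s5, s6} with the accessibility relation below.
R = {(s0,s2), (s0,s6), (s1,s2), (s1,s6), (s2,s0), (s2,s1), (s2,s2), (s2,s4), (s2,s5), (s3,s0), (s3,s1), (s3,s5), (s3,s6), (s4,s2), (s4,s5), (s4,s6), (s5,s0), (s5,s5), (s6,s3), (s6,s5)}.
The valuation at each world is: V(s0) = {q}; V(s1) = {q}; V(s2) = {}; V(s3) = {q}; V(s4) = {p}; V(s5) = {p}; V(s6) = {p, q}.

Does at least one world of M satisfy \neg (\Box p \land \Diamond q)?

Yes

Recall that \Box ψ holds at a world iff ψ holds at every accessible world, and \Diamond ψ holds iff ψ holds at some accessible world.
Let φ = \neg (\Box p \land \Diamond q). Evaluate φ at each world:
  s0 (successors {s2, s6}): φ is true.
  s1 (successors {s2, s6}): φ is true.
  s2 (successors {s0, s1, s2, s4, s5}): φ is true.
  s3 (successors {s0, s1, s5, s6}): φ is true.
  s4 (successors {s2, s5, s6}): φ is true.
  s5 (successors {s0, s5}): φ is true.
  s6 (successors {s3, s5}): φ is true.
Detail at s0 (witness):
  At s0: \Box p \land \Diamond q is false, so \neg (\Box p \land \Diamond q) is true.
    At s0: \Box p is false, \Diamond q is true, so \Box p \land \Diamond q is false.
      At s0: \Box p requires p at every successor {s2, s6}.
        p fails at s2, so \Box p is false at s0.
      At s0: \Diamond q requires q at some successor in {s2, s6}.
        q holds at s6, so \Diamond q is true at s0.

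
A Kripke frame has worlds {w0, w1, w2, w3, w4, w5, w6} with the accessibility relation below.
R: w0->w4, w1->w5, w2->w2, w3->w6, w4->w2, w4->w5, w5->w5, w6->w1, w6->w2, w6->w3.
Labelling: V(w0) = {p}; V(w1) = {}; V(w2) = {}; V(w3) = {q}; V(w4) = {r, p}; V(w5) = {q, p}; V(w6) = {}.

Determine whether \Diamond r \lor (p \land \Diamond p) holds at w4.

Recall that \Diamond ψ holds at a world iff ψ holds at some accessible world.
At w4: \Diamond r is false, p \land \Diamond p is true, so \Diamond r \lor (p \land \Diamond p) is true.
  At w4: \Diamond r requires r at some successor in {w2, w5}.
    At w2: r is false.
    At w5: r is false.
  So \Diamond r is false at w4.
  At w4: p is true, \Diamond p is true, so p \land \Diamond p is true.
    At w4: \Diamond p requires p at some successor in {w2, w5}.
      p holds at w5, so \Diamond p is true at w4.

Yes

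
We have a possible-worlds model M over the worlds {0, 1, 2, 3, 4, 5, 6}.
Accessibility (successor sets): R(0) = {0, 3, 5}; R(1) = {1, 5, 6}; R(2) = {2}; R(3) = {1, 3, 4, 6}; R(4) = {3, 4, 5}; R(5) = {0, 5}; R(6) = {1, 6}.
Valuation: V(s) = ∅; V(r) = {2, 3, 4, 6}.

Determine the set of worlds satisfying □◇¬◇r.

Let φ = □◇¬◇r. Evaluate φ at each world:
  0 (successors {0, 3, 5}): φ is false.
  1 (successors {1, 5, 6}): φ is false.
  2 (successors {2}): φ is false.
  3 (successors {1, 3, 4, 6}): φ is false.
  4 (successors {3, 4, 5}): φ is false.
  5 (successors {0, 5}): φ is true.
  6 (successors {1, 6}): φ is false.
For instance, at 3:
  At 3: □◇¬◇r requires ◇¬◇r at every successor {1, 3, 4, 6}.
    ◇¬◇r fails at 3, so □◇¬◇r is false at 3.
      At 3: ◇¬◇r requires ¬◇r at some successor in {1, 3, 4, 6}.
        At 1: ¬◇r is false.
        At 3: ¬◇r is false.
        At 4: ¬◇r is false.
        At 6: ¬◇r is false.
      So ◇¬◇r is false at 3.
Satisfying worlds: {5}

5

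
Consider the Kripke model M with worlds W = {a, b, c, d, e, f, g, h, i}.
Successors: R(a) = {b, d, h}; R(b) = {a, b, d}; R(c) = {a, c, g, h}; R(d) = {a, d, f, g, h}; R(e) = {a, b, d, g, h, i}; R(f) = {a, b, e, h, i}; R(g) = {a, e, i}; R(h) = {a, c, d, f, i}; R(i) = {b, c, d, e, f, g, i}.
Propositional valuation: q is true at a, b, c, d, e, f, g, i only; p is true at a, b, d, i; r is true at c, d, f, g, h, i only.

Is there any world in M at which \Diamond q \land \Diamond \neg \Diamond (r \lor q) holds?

Recall that \Diamond ψ holds at a world iff ψ holds at some accessible world.
Let φ = \Diamond q \land \Diamond \neg \Diamond (r \lor q). Evaluate φ at each world:
  a (successors {b, d, h}): φ is false.
  b (successors {a, b, d}): φ is false.
  c (successors {a, c, g, h}): φ is false.
  d (successors {a, d, f, g, h}): φ is false.
  e (successors {a, b, d, g, h, i}): φ is false.
  f (successors {a, b, e, h, i}): φ is false.
  g (successors {a, e, i}): φ is false.
  h (successors {a, c, d, f, i}): φ is false.
  i (successors {b, c, d, e, f, g, i}): φ is false.
For instance, at a:
  At a: \Diamond q is true, \Diamond \neg \Diamond (r \lor q) is false, so \Diamond q \land \Diamond \neg \Diamond (r \lor q) is false.
    At a: \Diamond q requires q at some successor in {b, d, h}.
      q holds at b, so \Diamond q is true at a.
    At a: \Diamond \neg \Diamond (r \lor q) requires \neg \Diamond (r \lor q) at some successor in {b, d, h}.
      At b: \neg \Diamond (r \lor q) is false.
      At d: \neg \Diamond (r \lor q) is false.
      At h: \neg \Diamond (r \lor q) is false.
    So \Diamond \neg \Diamond (r \lor q) is false at a.

No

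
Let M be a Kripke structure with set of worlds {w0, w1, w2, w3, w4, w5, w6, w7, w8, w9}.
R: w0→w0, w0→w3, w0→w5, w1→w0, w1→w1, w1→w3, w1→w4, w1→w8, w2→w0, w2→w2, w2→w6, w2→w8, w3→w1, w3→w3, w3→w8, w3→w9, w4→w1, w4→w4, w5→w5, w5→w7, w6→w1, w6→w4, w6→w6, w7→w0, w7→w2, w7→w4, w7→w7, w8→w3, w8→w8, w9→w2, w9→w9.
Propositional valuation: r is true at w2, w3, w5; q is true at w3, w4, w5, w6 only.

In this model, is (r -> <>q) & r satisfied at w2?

At w2: r -> <>q is true, r is true, so (r -> <>q) & r is true.
  At w2: r is true, <>q is true, so r -> <>q is true.
    At w2: <>q requires q at some successor in {w0, w2, w6, w8}.
      q holds at w6, so <>q is true at w2.

Yes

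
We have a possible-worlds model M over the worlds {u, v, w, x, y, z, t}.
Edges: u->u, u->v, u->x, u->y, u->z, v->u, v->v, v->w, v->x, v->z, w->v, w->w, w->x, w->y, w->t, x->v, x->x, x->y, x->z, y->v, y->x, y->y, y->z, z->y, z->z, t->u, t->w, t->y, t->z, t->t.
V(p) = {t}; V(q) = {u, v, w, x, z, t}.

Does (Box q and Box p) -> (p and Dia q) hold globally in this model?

Yes

Recall that Box ψ holds at a world iff ψ holds at every accessible world, and Dia ψ holds iff ψ holds at some accessible world.
Let φ = (Box q and Box p) -> (p and Dia q). Evaluate φ at each world:
  u (successors {u, v, x, y, z}): φ is true.
  v (successors {u, v, w, x, z}): φ is true.
  w (successors {v, w, x, y, t}): φ is true.
  x (successors {v, x, y, z}): φ is true.
  y (successors {v, x, y, z}): φ is true.
  z (successors {y, z}): φ is true.
  t (successors {u, w, y, z, t}): φ is true.
For instance, at w:
  At w: Box q and Box p is false, p and Dia q is false, so (Box q and Box p) -> (p and Dia q) is true.
    At w: Box q is false, Box p is false, so Box q and Box p is false.
      At w: Box q requires q at every successor {v, w, x, y, t}.
        q fails at y, so Box q is false at w.
      At w: Box p requires p at every successor {v, w, x, y, t}.
        p fails at v, so Box p is false at w.
    At w: p is false, Dia q is true, so p and Dia q is false.
      At w: Dia q requires q at some successor in {v, w, x, y, t}.
        q holds at v, so Dia q is true at w.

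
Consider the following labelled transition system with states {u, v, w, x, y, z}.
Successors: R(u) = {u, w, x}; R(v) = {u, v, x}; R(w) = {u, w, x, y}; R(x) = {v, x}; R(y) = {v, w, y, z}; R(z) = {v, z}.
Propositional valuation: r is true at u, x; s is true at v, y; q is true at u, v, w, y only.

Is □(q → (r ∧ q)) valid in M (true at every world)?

Recall that □ψ holds at a world iff ψ holds at every accessible world, and ◇ψ holds iff ψ holds at some accessible world.
Let φ = □(q → (r ∧ q)). Evaluate φ at each world:
  u (successors {u, w, x}): φ is false.
  v (successors {u, v, x}): φ is false.
  w (successors {u, w, x, y}): φ is false.
  x (successors {v, x}): φ is false.
  y (successors {v, w, y, z}): φ is false.
  z (successors {v, z}): φ is false.
Detail at u (counterexample):
  At u: □(q → (r ∧ q)) requires q → (r ∧ q) at every successor {u, w, x}.
    q → (r ∧ q) fails at w, so □(q → (r ∧ q)) is false at u.

No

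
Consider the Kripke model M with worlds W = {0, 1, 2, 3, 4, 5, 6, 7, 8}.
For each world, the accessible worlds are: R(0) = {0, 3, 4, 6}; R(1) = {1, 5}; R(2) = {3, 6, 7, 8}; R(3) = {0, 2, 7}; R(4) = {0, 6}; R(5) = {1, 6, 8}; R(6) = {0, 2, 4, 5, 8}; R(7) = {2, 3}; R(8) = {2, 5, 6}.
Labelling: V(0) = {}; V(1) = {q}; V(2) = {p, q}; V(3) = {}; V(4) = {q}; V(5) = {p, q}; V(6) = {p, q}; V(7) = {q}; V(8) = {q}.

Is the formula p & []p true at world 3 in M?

At 3: p is false, []p is false, so p & []p is false.
  At 3: []p requires p at every successor {0, 2, 7}.
    p fails at 0, so []p is false at 3.

No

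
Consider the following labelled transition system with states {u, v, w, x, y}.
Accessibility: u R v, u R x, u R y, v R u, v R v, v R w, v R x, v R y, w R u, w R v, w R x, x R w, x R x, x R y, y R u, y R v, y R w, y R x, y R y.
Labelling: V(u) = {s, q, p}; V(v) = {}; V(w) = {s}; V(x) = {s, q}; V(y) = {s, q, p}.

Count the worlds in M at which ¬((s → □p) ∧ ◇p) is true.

Let φ = ¬((s → □p) ∧ ◇p). Evaluate φ at each world:
  u (successors {v, x, y}): φ is true.
  v (successors {u, v, w, x, y}): φ is false.
  w (successors {u, v, x}): φ is true.
  x (successors {w, x, y}): φ is true.
  y (successors {u, v, w, x, y}): φ is true.
For instance, at v:
  At v: (s → □p) ∧ ◇p is true, so ¬((s → □p) ∧ ◇p) is false.
    At v: s → □p is true, ◇p is true, so (s → □p) ∧ ◇p is true.
      At v: s is false, □p is false, so s → □p is true.
      At v: ◇p requires p at some successor in {u, v, w, x, y}.
        p holds at u, so ◇p is true at v.
Satisfying worlds: {u, w, x, y}

4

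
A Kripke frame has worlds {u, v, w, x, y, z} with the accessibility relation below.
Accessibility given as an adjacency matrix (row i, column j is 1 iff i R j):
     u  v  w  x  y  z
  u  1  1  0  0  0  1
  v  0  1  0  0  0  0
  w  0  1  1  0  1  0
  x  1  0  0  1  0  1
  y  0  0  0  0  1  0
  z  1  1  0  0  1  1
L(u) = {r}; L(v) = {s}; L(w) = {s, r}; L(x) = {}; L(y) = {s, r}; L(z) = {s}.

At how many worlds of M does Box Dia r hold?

Let φ = Box Dia r. Evaluate φ at each world:
  u (successors {u, v, z}): φ is false.
  v (successors {v}): φ is false.
  w (successors {v, w, y}): φ is false.
  x (successors {u, x, z}): φ is true.
  y (successors {y}): φ is true.
  z (successors {u, v, y, z}): φ is false.
For instance, at x:
  At x: Box Dia r requires Dia r at every successor {u, x, z}.
      At u: Dia r requires r at some successor in {u, v, z}.
        r holds at u, so Dia r is true at u.
      At x: Dia r requires r at some successor in {u, x, z}.
        r holds at u, so Dia r is true at x.
      At z: Dia r requires r at some successor in {u, v, y, z}.
        r holds at u, so Dia r is true at z.
  So Box Dia r is true at x.
Satisfying worlds: {x, y}

2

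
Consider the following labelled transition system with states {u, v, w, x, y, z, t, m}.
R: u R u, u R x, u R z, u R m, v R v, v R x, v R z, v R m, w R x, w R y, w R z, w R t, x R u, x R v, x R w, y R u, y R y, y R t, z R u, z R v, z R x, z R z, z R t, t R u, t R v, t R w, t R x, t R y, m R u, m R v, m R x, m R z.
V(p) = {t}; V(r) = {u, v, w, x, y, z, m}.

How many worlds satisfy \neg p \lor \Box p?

Let φ = \neg p \lor \Box p. Evaluate φ at each world:
  u (successors {u, x, z, m}): φ is true.
  v (successors {v, x, z, m}): φ is true.
  w (successors {x, y, z, t}): φ is true.
  x (successors {u, v, w}): φ is true.
  y (successors {u, y, t}): φ is true.
  z (successors {u, v, x, z, t}): φ is true.
  t (successors {u, v, w, x, y}): φ is false.
  m (successors {u, v, x, z}): φ is true.
For instance, at x:
  At x: \neg p is true, \Box p is false, so \neg p \lor \Box p is true.
    At x: \Box p requires p at every successor {u, v, w}.
      p fails at u, so \Box p is false at x.
Satisfying worlds: {u, v, w, x, y, z, m}

7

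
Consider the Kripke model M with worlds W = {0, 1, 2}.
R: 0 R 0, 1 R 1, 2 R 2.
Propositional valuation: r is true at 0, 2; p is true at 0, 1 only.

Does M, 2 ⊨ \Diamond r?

At 2: \Diamond r requires r at some successor in {2}.
  r holds at 2, so \Diamond r is true at 2.

Yes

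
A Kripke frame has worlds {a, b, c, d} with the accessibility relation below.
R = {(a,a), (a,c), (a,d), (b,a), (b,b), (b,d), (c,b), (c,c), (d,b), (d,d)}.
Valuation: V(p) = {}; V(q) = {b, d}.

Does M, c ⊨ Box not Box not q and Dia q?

Yes

At c: Box not Box not q is true, Dia q is true, so Box not Box not q and Dia q is true.
  At c: Box not Box not q requires not Box not q at every successor {b, c}.
      At b: Box not q is false, so not Box not q is true.
      At c: Box not q is false, so not Box not q is true.
  So Box not Box not q is true at c.
  At c: Dia q requires q at some successor in {b, c}.
    q holds at b, so Dia q is true at c.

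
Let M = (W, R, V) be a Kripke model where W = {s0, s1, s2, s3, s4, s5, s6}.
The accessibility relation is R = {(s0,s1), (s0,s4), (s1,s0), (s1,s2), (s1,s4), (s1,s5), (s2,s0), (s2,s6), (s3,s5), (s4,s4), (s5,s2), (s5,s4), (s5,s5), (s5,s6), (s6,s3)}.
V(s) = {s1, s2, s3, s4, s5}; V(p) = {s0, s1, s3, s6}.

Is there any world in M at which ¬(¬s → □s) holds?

No

Let φ = ¬(¬s → □s). Evaluate φ at each world:
  s0 (successors {s1, s4}): φ is false.
  s1 (successors {s0, s2, s4, s5}): φ is false.
  s2 (successors {s0, s6}): φ is false.
  s3 (successors {s5}): φ is false.
  s4 (successors {s4}): φ is false.
  s5 (successors {s2, s4, s5, s6}): φ is false.
  s6 (successors {s3}): φ is false.
For instance, at s5:
  At s5: ¬s → □s is true, so ¬(¬s → □s) is false.
    At s5: ¬s is false, □s is false, so ¬s → □s is true.
      At s5: □s requires s at every successor {s2, s4, s5, s6}.
        s fails at s6, so □s is false at s5.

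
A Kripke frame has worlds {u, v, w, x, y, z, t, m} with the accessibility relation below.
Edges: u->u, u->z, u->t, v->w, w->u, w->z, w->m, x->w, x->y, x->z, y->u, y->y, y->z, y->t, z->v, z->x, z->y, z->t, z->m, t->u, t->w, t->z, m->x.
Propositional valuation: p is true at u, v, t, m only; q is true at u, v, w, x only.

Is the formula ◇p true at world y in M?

At y: ◇p requires p at some successor in {u, y, z, t}.
  p holds at u, so ◇p is true at y.

Yes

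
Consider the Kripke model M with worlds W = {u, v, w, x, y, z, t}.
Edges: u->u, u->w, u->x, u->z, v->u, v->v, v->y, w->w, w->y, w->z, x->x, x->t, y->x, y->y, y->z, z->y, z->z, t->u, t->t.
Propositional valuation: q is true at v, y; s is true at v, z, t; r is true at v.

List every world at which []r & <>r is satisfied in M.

none

Recall that []ψ holds at a world iff ψ holds at every accessible world, and <>ψ holds iff ψ holds at some accessible world.
Let φ = []r & <>r. Evaluate φ at each world:
  u (successors {u, w, x, z}): φ is false.
  v (successors {u, v, y}): φ is false.
  w (successors {w, y, z}): φ is false.
  x (successors {x, t}): φ is false.
  y (successors {x, y, z}): φ is false.
  z (successors {y, z}): φ is false.
  t (successors {u, t}): φ is false.
For instance, at y:
  At y: []r is false, <>r is false, so []r & <>r is false.
    At y: []r requires r at every successor {x, y, z}.
      r fails at x, so []r is false at y.
    At y: <>r requires r at some successor in {x, y, z}.
      At x: r is false.
      At y: r is false.
      At z: r is false.
    So <>r is false at y.
Satisfying worlds: none.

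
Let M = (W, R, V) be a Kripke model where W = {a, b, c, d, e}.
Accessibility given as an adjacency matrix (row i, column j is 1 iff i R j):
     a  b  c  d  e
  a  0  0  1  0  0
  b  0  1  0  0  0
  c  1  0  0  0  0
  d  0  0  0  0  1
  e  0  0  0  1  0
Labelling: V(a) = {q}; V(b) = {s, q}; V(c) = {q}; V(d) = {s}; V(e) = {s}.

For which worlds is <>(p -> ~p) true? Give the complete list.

Let φ = <>(p -> ~p). Evaluate φ at each world:
  a (successors {c}): φ is true.
  b (successors {b}): φ is true.
  c (successors {a}): φ is true.
  d (successors {e}): φ is true.
  e (successors {d}): φ is true.
For instance, at a:
  At a: <>(p -> ~p) requires p -> ~p at some successor in {c}.
    p -> ~p holds at c, so <>(p -> ~p) is true at a.
Satisfying worlds: {a, b, c, d, e}

a, b, c, d, e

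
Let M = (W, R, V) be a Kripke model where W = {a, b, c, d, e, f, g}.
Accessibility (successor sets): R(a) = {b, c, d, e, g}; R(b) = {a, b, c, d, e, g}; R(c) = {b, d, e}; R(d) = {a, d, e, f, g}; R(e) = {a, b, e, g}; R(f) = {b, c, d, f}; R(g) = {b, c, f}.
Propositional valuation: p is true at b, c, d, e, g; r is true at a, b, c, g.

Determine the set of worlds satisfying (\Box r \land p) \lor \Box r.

none

Let φ = (\Box r \land p) \lor \Box r. Evaluate φ at each world:
  a (successors {b, c, d, e, g}): φ is false.
  b (successors {a, b, c, d, e, g}): φ is false.
  c (successors {b, d, e}): φ is false.
  d (successors {a, d, e, f, g}): φ is false.
  e (successors {a, b, e, g}): φ is false.
  f (successors {b, c, d, f}): φ is false.
  g (successors {b, c, f}): φ is false.
For instance, at e:
  At e: \Box r \land p is false, \Box r is false, so (\Box r \land p) \lor \Box r is false.
    At e: \Box r is false, p is true, so \Box r \land p is false.
      At e: \Box r requires r at every successor {a, b, e, g}.
        r fails at e, so \Box r is false at e.
    At e: \Box r requires r at every successor {a, b, e, g}.
      r fails at e, so \Box r is false at e.
Satisfying worlds: none.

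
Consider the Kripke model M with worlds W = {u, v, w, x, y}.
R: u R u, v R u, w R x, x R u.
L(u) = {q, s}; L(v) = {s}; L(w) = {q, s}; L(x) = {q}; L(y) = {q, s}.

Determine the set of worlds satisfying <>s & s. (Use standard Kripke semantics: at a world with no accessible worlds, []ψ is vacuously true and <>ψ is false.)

u, v

Let φ = <>s & s. Evaluate φ at each world:
  u (successors {u}): φ is true.
  v (successors {u}): φ is true.
  w (successors {x}): φ is false.
  x (successors {u}): φ is false.
  y (successors ∅): φ is false.
For instance, at v:
  At v: <>s is true, s is true, so <>s & s is true.
    At v: <>s requires s at some successor in {u}.
      s holds at u, so <>s is true at v.
Satisfying worlds: {u, v}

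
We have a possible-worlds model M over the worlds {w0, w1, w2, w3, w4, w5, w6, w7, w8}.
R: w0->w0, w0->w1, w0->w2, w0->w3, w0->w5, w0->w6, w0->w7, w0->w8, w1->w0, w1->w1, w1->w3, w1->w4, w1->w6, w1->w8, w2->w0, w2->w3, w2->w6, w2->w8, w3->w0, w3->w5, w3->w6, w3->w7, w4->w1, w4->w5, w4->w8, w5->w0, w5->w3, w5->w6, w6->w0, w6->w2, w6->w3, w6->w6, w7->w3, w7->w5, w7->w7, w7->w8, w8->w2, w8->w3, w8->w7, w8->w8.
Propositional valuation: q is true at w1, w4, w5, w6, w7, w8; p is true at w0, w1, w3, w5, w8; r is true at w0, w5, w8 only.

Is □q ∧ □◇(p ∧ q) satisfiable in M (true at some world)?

Recall that □ψ holds at a world iff ψ holds at every accessible world, and ◇ψ holds iff ψ holds at some accessible world.
Let φ = □q ∧ □◇(p ∧ q). Evaluate φ at each world:
  w0 (successors {w0, w1, w2, w3, w5, w6, w7, w8}): φ is false.
  w1 (successors {w0, w1, w3, w4, w6, w8}): φ is false.
  w2 (successors {w0, w3, w6, w8}): φ is false.
  w3 (successors {w0, w5, w6, w7}): φ is false.
  w4 (successors {w1, w5, w8}): φ is false.
  w5 (successors {w0, w3, w6}): φ is false.
  w6 (successors {w0, w2, w3, w6}): φ is false.
  w7 (successors {w3, w5, w7, w8}): φ is false.
  w8 (successors {w2, w3, w7, w8}): φ is false.
For instance, at w3:
  At w3: □q is false, □◇(p ∧ q) is false, so □q ∧ □◇(p ∧ q) is false.
    At w3: □q requires q at every successor {w0, w5, w6, w7}.
      q fails at w0, so □q is false at w3.
    At w3: □◇(p ∧ q) requires ◇(p ∧ q) at every successor {w0, w5, w6, w7}.
      ◇(p ∧ q) fails at w5, so □◇(p ∧ q) is false at w3.

No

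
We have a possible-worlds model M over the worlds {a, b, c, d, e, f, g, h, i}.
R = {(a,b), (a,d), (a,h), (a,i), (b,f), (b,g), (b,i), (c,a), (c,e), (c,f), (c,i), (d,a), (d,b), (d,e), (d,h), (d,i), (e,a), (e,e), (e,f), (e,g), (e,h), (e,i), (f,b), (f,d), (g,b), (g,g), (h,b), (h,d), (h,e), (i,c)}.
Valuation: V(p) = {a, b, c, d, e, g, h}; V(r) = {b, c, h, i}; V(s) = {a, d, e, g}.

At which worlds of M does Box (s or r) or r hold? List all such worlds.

a, b, c, d, f, g, h, i

Let φ = Box (s or r) or r. Evaluate φ at each world:
  a (successors {b, d, h, i}): φ is true.
  b (successors {f, g, i}): φ is true.
  c (successors {a, e, f, i}): φ is true.
  d (successors {a, b, e, h, i}): φ is true.
  e (successors {a, e, f, g, h, i}): φ is false.
  f (successors {b, d}): φ is true.
  g (successors {b, g}): φ is true.
  h (successors {b, d, e}): φ is true.
  i (successors {c}): φ is true.
For instance, at i:
  At i: Box (s or r) is true, r is true, so Box (s or r) or r is true.
    At i: Box (s or r) requires s or r at every successor {c}.
      At c: s or r is true.
    So Box (s or r) is true at i.
Satisfying worlds: {a, b, c, d, f, g, h, i}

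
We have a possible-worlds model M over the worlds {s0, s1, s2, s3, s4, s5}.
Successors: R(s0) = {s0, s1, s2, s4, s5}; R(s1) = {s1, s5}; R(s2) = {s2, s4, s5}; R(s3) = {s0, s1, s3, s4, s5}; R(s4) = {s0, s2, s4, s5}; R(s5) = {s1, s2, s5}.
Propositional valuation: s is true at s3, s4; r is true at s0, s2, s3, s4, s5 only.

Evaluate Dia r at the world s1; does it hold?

Yes

At s1: Dia r requires r at some successor in {s1, s5}.
  r holds at s5, so Dia r is true at s1.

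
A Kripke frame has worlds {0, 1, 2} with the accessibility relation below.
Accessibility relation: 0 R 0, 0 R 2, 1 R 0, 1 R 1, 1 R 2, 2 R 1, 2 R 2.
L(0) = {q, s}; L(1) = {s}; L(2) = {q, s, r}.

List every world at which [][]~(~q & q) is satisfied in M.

Let φ = [][]~(~q & q). Evaluate φ at each world:
  0 (successors {0, 2}): φ is true.
  1 (successors {0, 1, 2}): φ is true.
  2 (successors {1, 2}): φ is true.
For instance, at 1:
  At 1: [][]~(~q & q) requires []~(~q & q) at every successor {0, 1, 2}.
      At 0: []~(~q & q) requires ~(~q & q) at every successor {0, 2}.
        At 0: ~(~q & q) is true.
        At 2: ~(~q & q) is true.
      So []~(~q & q) is true at 0.
      At 1: []~(~q & q) requires ~(~q & q) at every successor {0, 1, 2}.
        At 0: ~(~q & q) is true.
        At 1: ~(~q & q) is true.
        At 2: ~(~q & q) is true.
      So []~(~q & q) is true at 1.
      At 2: []~(~q & q) requires ~(~q & q) at every successor {1, 2}.
        At 1: ~(~q & q) is true.
        At 2: ~(~q & q) is true.
      So []~(~q & q) is true at 2.
  So [][]~(~q & q) is true at 1.
Satisfying worlds: {0, 1, 2}

0, 1, 2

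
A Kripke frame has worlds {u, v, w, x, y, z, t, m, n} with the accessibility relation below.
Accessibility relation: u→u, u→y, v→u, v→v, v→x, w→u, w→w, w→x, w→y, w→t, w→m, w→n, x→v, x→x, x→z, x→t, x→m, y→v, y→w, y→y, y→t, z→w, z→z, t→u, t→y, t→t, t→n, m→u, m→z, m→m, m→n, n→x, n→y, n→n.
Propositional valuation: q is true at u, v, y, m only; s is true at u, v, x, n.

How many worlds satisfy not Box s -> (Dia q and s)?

4

Let φ = not Box s -> (Dia q and s). Evaluate φ at each world:
  u (successors {u, y}): φ is true.
  v (successors {u, v, x}): φ is true.
  w (successors {u, w, x, y, t, m, n}): φ is false.
  x (successors {v, x, z, t, m}): φ is true.
  y (successors {v, w, y, t}): φ is false.
  z (successors {w, z}): φ is false.
  t (successors {u, y, t, n}): φ is false.
  m (successors {u, z, m, n}): φ is false.
  n (successors {x, y, n}): φ is true.
For instance, at w:
  At w: not Box s is true, Dia q and s is false, so not Box s -> (Dia q and s) is false.
    At w: Box s is false, so not Box s is true.
      At w: Box s requires s at every successor {u, w, x, y, t, m, n}.
        s fails at w, so Box s is false at w.
    At w: Dia q is true, s is false, so Dia q and s is false.
      At w: Dia q requires q at some successor in {u, w, x, y, t, m, n}.
        q holds at u, so Dia q is true at w.
Satisfying worlds: {u, v, x, n}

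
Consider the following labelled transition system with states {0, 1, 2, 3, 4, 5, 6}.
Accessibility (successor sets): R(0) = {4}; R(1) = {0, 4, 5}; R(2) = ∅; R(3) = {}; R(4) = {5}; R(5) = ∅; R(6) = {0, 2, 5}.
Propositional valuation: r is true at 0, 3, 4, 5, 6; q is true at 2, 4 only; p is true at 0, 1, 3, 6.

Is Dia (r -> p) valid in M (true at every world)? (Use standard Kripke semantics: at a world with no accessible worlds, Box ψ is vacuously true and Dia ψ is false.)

No

Let φ = Dia (r -> p). Evaluate φ at each world:
  0 (successors {4}): φ is false.
  1 (successors {0, 4, 5}): φ is true.
  2 (successors ∅): φ is false.
  3 (successors ∅): φ is false.
  4 (successors {5}): φ is false.
  5 (successors ∅): φ is false.
  6 (successors {0, 2, 5}): φ is true.
Detail at 0 (counterexample):
  At 0: Dia (r -> p) requires r -> p at some successor in {4}.
    At 4: r -> p is false.
  So Dia (r -> p) is false at 0.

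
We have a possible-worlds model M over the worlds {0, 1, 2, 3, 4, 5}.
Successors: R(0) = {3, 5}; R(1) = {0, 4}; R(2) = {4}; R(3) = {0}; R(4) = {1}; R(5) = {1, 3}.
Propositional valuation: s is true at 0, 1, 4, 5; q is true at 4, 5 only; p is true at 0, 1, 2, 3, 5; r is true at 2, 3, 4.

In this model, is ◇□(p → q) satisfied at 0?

At 0: ◇□(p → q) requires □(p → q) at some successor in {3, 5}.
  At 3: □(p → q) is false.
  At 5: □(p → q) is false.
So ◇□(p → q) is false at 0.

No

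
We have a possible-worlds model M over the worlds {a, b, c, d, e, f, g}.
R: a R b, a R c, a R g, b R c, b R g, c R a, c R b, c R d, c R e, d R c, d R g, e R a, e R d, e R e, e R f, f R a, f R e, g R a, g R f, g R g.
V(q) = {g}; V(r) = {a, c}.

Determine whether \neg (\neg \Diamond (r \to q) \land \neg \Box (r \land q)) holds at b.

At b: \neg \Diamond (r \to q) \land \neg \Box (r \land q) is false, so \neg (\neg \Diamond (r \to q) \land \neg \Box (r \land q)) is true.
  At b: \neg \Diamond (r \to q) is false, \neg \Box (r \land q) is true, so \neg \Diamond (r \to q) \land \neg \Box (r \land q) is false.
    At b: \Diamond (r \to q) is true, so \neg \Diamond (r \to q) is false.
      At b: \Diamond (r \to q) requires r \to q at some successor in {c, g}.
        r \to q holds at g, so \Diamond (r \to q) is true at b.
    At b: \Box (r \land q) is false, so \neg \Box (r \land q) is true.
      At b: \Box (r \land q) requires r \land q at every successor {c, g}.
        r \land q fails at c, so \Box (r \land q) is false at b.

Yes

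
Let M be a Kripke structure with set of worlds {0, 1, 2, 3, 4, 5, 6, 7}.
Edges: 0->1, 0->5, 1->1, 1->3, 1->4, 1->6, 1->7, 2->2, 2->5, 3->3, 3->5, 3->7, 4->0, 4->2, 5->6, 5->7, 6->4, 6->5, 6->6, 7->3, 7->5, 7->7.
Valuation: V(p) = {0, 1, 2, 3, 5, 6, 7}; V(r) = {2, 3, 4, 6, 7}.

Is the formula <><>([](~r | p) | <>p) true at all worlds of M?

Let φ = <><>([](~r | p) | <>p). Evaluate φ at each world:
  0 (successors {1, 5}): φ is true.
  1 (successors {1, 3, 4, 6, 7}): φ is true.
  2 (successors {2, 5}): φ is true.
  3 (successors {3, 5, 7}): φ is true.
  4 (successors {0, 2}): φ is true.
  5 (successors {6, 7}): φ is true.
  6 (successors {4, 5, 6}): φ is true.
  7 (successors {3, 5, 7}): φ is true.
For instance, at 0:
  At 0: <><>([](~r | p) | <>p) requires <>([](~r | p) | <>p) at some successor in {1, 5}.
    <>([](~r | p) | <>p) holds at 1, so <><>([](~r | p) | <>p) is true at 0.
      At 1: <>([](~r | p) | <>p) requires [](~r | p) | <>p at some successor in {1, 3, 4, 6, 7}.
        [](~r | p) | <>p holds at 1, so <>([](~r | p) | <>p) is true at 1.

Yes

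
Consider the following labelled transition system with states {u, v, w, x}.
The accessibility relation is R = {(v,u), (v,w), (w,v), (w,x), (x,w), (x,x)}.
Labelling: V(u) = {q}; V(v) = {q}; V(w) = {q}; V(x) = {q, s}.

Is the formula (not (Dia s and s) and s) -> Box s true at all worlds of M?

Yes

Let φ = (not (Dia s and s) and s) -> Box s. Evaluate φ at each world:
  u (successors ∅): φ is true.
  v (successors {u, w}): φ is true.
  w (successors {v, x}): φ is true.
  x (successors {w, x}): φ is true.
For instance, at x:
  At x: not (Dia s and s) and s is false, Box s is false, so (not (Dia s and s) and s) -> Box s is true.
    At x: not (Dia s and s) is false, s is true, so not (Dia s and s) and s is false.
      At x: Dia s and s is true, so not (Dia s and s) is false.
    At x: Box s requires s at every successor {w, x}.
      s fails at w, so Box s is false at x.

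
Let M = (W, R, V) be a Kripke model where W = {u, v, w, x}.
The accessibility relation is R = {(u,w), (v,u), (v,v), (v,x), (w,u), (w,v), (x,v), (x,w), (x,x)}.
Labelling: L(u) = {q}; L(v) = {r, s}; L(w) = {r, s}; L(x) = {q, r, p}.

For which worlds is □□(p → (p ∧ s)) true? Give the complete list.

Recall that □ψ holds at a world iff ψ holds at every accessible world, and ◇ψ holds iff ψ holds at some accessible world.
Let φ = □□(p → (p ∧ s)). Evaluate φ at each world:
  u (successors {w}): φ is true.
  v (successors {u, v, x}): φ is false.
  w (successors {u, v}): φ is false.
  x (successors {v, w, x}): φ is false.
For instance, at x:
  At x: □□(p → (p ∧ s)) requires □(p → (p ∧ s)) at every successor {v, w, x}.
    □(p → (p ∧ s)) fails at v, so □□(p → (p ∧ s)) is false at x.
      At v: □(p → (p ∧ s)) requires p → (p ∧ s) at every successor {u, v, x}.
        p → (p ∧ s) fails at x, so □(p → (p ∧ s)) is false at v.
Satisfying worlds: {u}

u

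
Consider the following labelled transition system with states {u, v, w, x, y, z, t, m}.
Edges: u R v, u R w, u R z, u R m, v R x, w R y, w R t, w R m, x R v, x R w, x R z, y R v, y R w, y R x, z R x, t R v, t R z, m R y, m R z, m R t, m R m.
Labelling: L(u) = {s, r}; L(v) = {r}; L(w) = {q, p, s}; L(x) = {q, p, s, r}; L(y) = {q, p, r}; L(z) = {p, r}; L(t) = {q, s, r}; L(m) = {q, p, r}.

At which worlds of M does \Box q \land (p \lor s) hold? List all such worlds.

Let φ = \Box q \land (p \lor s). Evaluate φ at each world:
  u (successors {v, w, z, m}): φ is false.
  v (successors {x}): φ is false.
  w (successors {y, t, m}): φ is true.
  x (successors {v, w, z}): φ is false.
  y (successors {v, w, x}): φ is false.
  z (successors {x}): φ is true.
  t (successors {v, z}): φ is false.
  m (successors {y, z, t, m}): φ is false.
For instance, at x:
  At x: \Box q is false, p \lor s is true, so \Box q \land (p \lor s) is false.
    At x: \Box q requires q at every successor {v, w, z}.
      q fails at v, so \Box q is false at x.
Satisfying worlds: {w, z}

w, z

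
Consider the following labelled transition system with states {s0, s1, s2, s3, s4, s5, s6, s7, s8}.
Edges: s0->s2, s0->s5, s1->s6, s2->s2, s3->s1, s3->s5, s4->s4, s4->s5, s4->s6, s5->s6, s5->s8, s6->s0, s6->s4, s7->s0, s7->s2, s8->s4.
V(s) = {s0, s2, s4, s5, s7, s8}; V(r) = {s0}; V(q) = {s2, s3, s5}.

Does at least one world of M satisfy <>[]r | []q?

Let φ = <>[]r | []q. Evaluate φ at each world:
  s0 (successors {s2, s5}): φ is true.
  s1 (successors {s6}): φ is false.
  s2 (successors {s2}): φ is true.
  s3 (successors {s1, s5}): φ is false.
  s4 (successors {s4, s5, s6}): φ is false.
  s5 (successors {s6, s8}): φ is false.
  s6 (successors {s0, s4}): φ is false.
  s7 (successors {s0, s2}): φ is false.
  s8 (successors {s4}): φ is false.
Detail at s0 (witness):
  At s0: <>[]r is false, []q is true, so <>[]r | []q is true.
    At s0: <>[]r requires []r at some successor in {s2, s5}.
      At s2: []r is false.
      At s5: []r is false.
    So <>[]r is false at s0.
    At s0: []q requires q at every successor {s2, s5}.
      At s2: q is true.
      At s5: q is true.
    So []q is true at s0.

Yes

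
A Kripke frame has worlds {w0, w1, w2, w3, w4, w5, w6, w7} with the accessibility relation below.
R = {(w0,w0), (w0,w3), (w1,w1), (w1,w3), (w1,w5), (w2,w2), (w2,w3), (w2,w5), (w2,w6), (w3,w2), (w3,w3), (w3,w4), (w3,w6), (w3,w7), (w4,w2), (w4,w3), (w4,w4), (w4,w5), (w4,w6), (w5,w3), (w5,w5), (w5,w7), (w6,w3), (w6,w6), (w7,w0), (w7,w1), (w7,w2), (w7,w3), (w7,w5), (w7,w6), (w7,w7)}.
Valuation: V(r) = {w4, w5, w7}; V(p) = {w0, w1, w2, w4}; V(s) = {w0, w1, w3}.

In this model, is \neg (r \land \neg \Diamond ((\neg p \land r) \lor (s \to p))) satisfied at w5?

Yes

Recall that \Diamond ψ holds at a world iff ψ holds at some accessible world.
At w5: r \land \neg \Diamond ((\neg p \land r) \lor (s \to p)) is false, so \neg (r \land \neg \Diamond ((\neg p \land r) \lor (s \to p))) is true.
  At w5: r is true, \neg \Diamond ((\neg p \land r) \lor (s \to p)) is false, so r \land \neg \Diamond ((\neg p \land r) \lor (s \to p)) is false.
    At w5: \Diamond ((\neg p \land r) \lor (s \to p)) is true, so \neg \Diamond ((\neg p \land r) \lor (s \to p)) is false.
      At w5: \Diamond ((\neg p \land r) \lor (s \to p)) requires (\neg p \land r) \lor (s \to p) at some successor in {w3, w5, w7}.
        (\neg p \land r) \lor (s \to p) holds at w5, so \Diamond ((\neg p \land r) \lor (s \to p)) is true at w5.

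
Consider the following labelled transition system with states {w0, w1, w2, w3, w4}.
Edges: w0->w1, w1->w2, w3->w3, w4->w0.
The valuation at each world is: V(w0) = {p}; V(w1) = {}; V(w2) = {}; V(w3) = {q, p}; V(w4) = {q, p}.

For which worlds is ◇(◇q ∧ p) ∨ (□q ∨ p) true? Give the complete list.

Let φ = ◇(◇q ∧ p) ∨ (□q ∨ p). Evaluate φ at each world:
  w0 (successors {w1}): φ is true.
  w1 (successors {w2}): φ is false.
  w2 (successors ∅): φ is true.
  w3 (successors {w3}): φ is true.
  w4 (successors {w0}): φ is true.
For instance, at w1:
  At w1: ◇(◇q ∧ p) is false, □q ∨ p is false, so ◇(◇q ∧ p) ∨ (□q ∨ p) is false.
    At w1: ◇(◇q ∧ p) requires ◇q ∧ p at some successor in {w2}.
      At w2: ◇q ∧ p is false.
    So ◇(◇q ∧ p) is false at w1.
    At w1: □q is false, p is false, so □q ∨ p is false.
      At w1: □q requires q at every successor {w2}.
        q fails at w2, so □q is false at w1.
Satisfying worlds: {w0, w2, w3, w4}

w0, w2, w3, w4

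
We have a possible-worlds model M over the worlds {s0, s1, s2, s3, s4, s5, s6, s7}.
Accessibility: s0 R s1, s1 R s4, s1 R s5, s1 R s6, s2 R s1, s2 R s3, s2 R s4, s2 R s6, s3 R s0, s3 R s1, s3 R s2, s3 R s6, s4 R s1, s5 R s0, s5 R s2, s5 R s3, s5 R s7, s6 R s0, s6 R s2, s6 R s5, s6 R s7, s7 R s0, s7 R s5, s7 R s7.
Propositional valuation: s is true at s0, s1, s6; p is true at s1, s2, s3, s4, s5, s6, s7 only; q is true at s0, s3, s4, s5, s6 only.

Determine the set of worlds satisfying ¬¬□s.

Let φ = ¬¬□s. Evaluate φ at each world:
  s0 (successors {s1}): φ is true.
  s1 (successors {s4, s5, s6}): φ is false.
  s2 (successors {s1, s3, s4, s6}): φ is false.
  s3 (successors {s0, s1, s2, s6}): φ is false.
  s4 (successors {s1}): φ is true.
  s5 (successors {s0, s2, s3, s7}): φ is false.
  s6 (successors {s0, s2, s5, s7}): φ is false.
  s7 (successors {s0, s5, s7}): φ is false.
For instance, at s0:
  At s0: ¬□s is false, so ¬¬□s is true.
    At s0: □s is true, so ¬□s is false.
      At s0: □s requires s at every successor {s1}.
        At s1: s is true.
      So □s is true at s0.
Satisfying worlds: {s0, s4}

s0, s4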